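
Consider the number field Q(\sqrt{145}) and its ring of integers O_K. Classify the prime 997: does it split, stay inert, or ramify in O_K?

split

Since 145 ≡ 1 mod 4, the ring of integers is ℤ[(1+√145)/2] with discriminant 145.
997 ∤ 145, so 997 is unramified.
Legendre symbol by Euler's criterion: (145/997) ≡ 145^498 ≡ 1 (mod 997), i.e. (145/997) = 1.
d is a quadratic residue mod p, hence 997 splits in O_K.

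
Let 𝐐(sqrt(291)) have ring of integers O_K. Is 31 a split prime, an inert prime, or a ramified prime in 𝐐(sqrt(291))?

31 remains inert

291 mod 4 = 3, hence disc K = 4·291 = 1164 and O_K = ℤ[√291].
Since gcd(31, 1164) = 1 the prime 31 does not ramify.
(291/31) = 12^15 mod 31 = 30, giving Legendre symbol -1.
d is a non-residue mod p, hence 31 remains inert in O_K.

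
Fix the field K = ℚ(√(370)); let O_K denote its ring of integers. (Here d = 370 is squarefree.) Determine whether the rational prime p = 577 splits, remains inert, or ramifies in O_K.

577 splits in O_K

Since 370 ≢ 1 mod 4, the ring of integers is ℤ[√370] with discriminant 4·370 = 1480.
disc(K) = 1480 is not divisible by 577; 577 is unramified.
Compute (370/577) via Euler: 370^((577-1)/2) mod 577 = 1, so (370/577) = 1.
d is a quadratic residue mod p, hence 577 splits in O_K.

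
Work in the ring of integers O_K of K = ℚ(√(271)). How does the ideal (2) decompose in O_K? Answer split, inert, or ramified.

ramified — (2) = 𝔭²

d = 271 ≡ 3 (mod 4), so O_K = ℤ[√271] and disc(K) = 4d = 1084.
disc(K) = 1084 = 2·542, so p = 2 is ramified.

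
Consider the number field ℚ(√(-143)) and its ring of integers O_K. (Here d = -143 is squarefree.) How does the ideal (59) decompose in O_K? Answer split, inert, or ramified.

p is inert

-143 mod 4 = 1, hence disc K = -143 and O_K = ℤ[(1+√-143)/2].
Since gcd(59, -143) = 1 the prime 59 does not ramify.
Euler's criterion: (-143)^29 mod 59 = 58. Thus (-143|59) = -1.
(-143/59) = -1, so 59 is inert.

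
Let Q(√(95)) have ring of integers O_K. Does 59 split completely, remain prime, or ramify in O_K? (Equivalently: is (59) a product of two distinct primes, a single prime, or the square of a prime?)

59 splits in O_K

d = 95 ≡ 3 (mod 4), so O_K = ℤ[√95] and disc(K) = 4d = 380.
Since gcd(59, 380) = 1 the prime 59 does not ramify.
Legendre symbol by Euler's criterion: (95/59) ≡ 95^29 ≡ 1 (mod 59), i.e. (95/59) = 1.
d is a quadratic residue mod p, hence 59 splits in O_K.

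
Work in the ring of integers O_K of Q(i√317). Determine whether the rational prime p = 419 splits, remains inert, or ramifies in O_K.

split

Since -317 ≢ 1 mod 4, the ring of integers is ℤ[√-317] with discriminant 4·(-317) = -1268.
419 ∤ -1268, so 419 is unramified.
Compute (-317/419) via Euler: 102^((419-1)/2) mod 419 = 1, so (-317/419) = 1.
(-317/419) = 1, so 419 splits.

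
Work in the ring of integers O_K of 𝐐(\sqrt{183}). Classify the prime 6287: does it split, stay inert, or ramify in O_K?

p splits

183 mod 4 = 3, hence disc K = 4·183 = 732 and O_K = ℤ[√183].
6287 ∤ 732, so 6287 is unramified.
Euler's criterion: 183^3143 mod 6287 = 1. Thus (183|6287) = 1.
(183/6287) = 1, so 6287 splits.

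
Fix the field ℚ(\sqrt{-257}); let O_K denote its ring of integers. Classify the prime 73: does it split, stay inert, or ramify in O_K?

split

d = -257 ≡ 3 (mod 4), so O_K = ℤ[√-257] and disc(K) = 4d = -1028.
Since gcd(73, -1028) = 1 the prime 73 does not ramify.
Euler's criterion: (-257)^36 mod 73 = 1. Thus (-257|73) = 1.
(-257/73) = 1, so 73 splits.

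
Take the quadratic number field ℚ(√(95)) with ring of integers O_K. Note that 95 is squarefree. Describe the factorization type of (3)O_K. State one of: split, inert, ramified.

p is inert

Since 95 ≢ 1 mod 4, the ring of integers is ℤ[√95] with discriminant 4·95 = 380.
Since gcd(3, 380) = 1 the prime 3 does not ramify.
Compute (95/3) via Euler: 2^((3-1)/2) mod 3 = 2, so (95/3) = -1.
d is a non-residue mod p, hence 3 remains inert in O_K.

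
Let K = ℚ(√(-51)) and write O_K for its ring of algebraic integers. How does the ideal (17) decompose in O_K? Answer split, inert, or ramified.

p ramifies

d = -51 ≡ 1 (mod 4), so O_K = ℤ[(1+√-51)/2] and disc(K) = d = -51.
Ramification test: 17 | -51. The prime 17 ramifies in K.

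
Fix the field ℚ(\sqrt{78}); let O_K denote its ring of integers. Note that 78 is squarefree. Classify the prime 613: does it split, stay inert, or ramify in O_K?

78 mod 4 = 2, hence disc K = 4·78 = 312 and O_K = ℤ[√78].
613 ∤ 312, so 613 is unramified.
Euler's criterion: 78^306 mod 613 = 1. Thus (78|613) = 1.
Legendre symbol 1 ⇒ 613 is split.

splits completely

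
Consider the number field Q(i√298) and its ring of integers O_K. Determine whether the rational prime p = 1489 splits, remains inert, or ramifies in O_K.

p splits

d = -298 ≡ 2 (mod 4), so O_K = ℤ[√-298] and disc(K) = 4d = -1192.
1489 ∤ -1192, so 1489 is unramified.
(-298/1489) = 1191^744 mod 1489 = 1, giving Legendre symbol 1.
d is a quadratic residue mod p, hence 1489 splits in O_K.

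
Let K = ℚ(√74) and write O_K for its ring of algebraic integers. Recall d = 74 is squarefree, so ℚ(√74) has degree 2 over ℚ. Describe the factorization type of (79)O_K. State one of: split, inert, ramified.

Since 74 ≢ 1 mod 4, the ring of integers is ℤ[√74] with discriminant 4·74 = 296.
disc(K) = 296 is not divisible by 79; 79 is unramified.
Euler's criterion: 74^39 mod 79 = 78. Thus (74|79) = -1.
(74/79) = -1, so 79 is inert.

remains prime (inert)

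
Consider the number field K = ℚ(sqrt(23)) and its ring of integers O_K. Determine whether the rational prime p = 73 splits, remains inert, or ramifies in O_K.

d = 23 ≡ 3 (mod 4), so O_K = ℤ[√23] and disc(K) = 4d = 92.
73 ∤ 92, so 73 is unramified.
Legendre symbol by Euler's criterion: (23/73) ≡ 23^36 ≡ 1 (mod 73), i.e. (23/73) = 1.
Legendre symbol 1 ⇒ 73 is split.

73 splits in O_K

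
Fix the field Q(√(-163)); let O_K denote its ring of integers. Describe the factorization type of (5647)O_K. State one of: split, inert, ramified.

-163 mod 4 = 1, hence disc K = -163 and O_K = ℤ[(1+√-163)/2].
disc(K) = -163 is not divisible by 5647; 5647 is unramified.
Legendre symbol by Euler's criterion: (-163/5647) ≡ (-163)^2823 ≡ 5646 (mod 5647), i.e. (-163/5647) = -1.
(-163/5647) = -1, so 5647 is inert.

p is inert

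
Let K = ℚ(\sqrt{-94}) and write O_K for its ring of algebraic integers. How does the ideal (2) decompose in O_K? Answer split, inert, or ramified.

ramified — (2) = 𝔭²

d = -94 ≡ 2 (mod 4), so O_K = ℤ[√-94] and disc(K) = 4d = -376.
Ramification test: 2 | -376. The prime 2 ramifies in K.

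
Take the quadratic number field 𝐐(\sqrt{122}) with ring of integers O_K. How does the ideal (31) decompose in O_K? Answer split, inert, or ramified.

inert — (31) stays prime in O_K

d = 122 ≡ 2 (mod 4), so O_K = ℤ[√122] and disc(K) = 4d = 488.
disc(K) = 488 is not divisible by 31; 31 is unramified.
Euler's criterion: 122^15 mod 31 = 30. Thus (122|31) = -1.
(122/31) = -1, so 31 is inert.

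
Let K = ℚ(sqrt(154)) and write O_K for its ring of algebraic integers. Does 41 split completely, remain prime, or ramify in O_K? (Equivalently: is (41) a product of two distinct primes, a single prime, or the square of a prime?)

p splits

154 mod 4 = 2, hence disc K = 4·154 = 616 and O_K = ℤ[√154].
41 ∤ 616, so 41 is unramified.
Euler's criterion: 154^20 mod 41 = 1. Thus (154|41) = 1.
(154/41) = 1, so 41 splits.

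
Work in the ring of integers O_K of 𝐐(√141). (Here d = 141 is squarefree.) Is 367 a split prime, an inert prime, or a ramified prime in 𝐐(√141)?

inert

141 mod 4 = 1, hence disc K = 141 and O_K = ℤ[(1+√141)/2].
Since gcd(367, 141) = 1 the prime 367 does not ramify.
Compute (141/367) via Euler: 141^((367-1)/2) mod 367 = 366, so (141/367) = -1.
d is a non-residue mod p, hence 367 remains inert in O_K.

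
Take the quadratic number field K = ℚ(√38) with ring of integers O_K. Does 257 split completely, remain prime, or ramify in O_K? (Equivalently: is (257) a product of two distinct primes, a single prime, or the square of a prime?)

p is inert

Since 38 ≢ 1 mod 4, the ring of integers is ℤ[√38] with discriminant 4·38 = 152.
disc(K) = 152 is not divisible by 257; 257 is unramified.
Euler's criterion: 38^128 mod 257 = 256. Thus (38|257) = -1.
(38/257) = -1, so 257 is inert.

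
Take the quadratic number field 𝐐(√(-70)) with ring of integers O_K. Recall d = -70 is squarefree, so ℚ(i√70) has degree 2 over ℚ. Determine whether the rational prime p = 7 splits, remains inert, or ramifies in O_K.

Since -70 ≢ 1 mod 4, the ring of integers is ℤ[√-70] with discriminant 4·(-70) = -280.
Ramification test: 7 | -280. The prime 7 ramifies in K.

ramifies in O_K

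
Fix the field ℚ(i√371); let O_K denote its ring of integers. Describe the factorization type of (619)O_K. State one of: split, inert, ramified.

d = -371 ≡ 1 (mod 4), so O_K = ℤ[(1+√-371)/2] and disc(K) = d = -371.
Since gcd(619, -371) = 1 the prime 619 does not ramify.
Euler's criterion: (-371)^309 mod 619 = 618. Thus (-371|619) = -1.
(-371/619) = -1, so 619 is inert.

inert — (619) stays prime in O_K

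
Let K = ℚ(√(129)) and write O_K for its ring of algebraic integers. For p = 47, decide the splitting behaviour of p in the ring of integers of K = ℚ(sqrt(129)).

129 mod 4 = 1, hence disc K = 129 and O_K = ℤ[(1+√129)/2].
Since gcd(47, 129) = 1 the prime 47 does not ramify.
(129/47) = 35^23 mod 47 = 46, giving Legendre symbol -1.
(129/47) = -1, so 47 is inert.

inert — (47) stays prime in O_K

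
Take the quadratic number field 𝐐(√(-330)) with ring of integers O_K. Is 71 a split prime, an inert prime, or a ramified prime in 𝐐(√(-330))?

Since -330 ≢ 1 mod 4, the ring of integers is ℤ[√-330] with discriminant 4·(-330) = -1320.
disc(K) = -1320 is not divisible by 71; 71 is unramified.
Compute (-330/71) via Euler: 25^((71-1)/2) mod 71 = 1, so (-330/71) = 1.
Legendre symbol 1 ⇒ 71 is split.

splits completely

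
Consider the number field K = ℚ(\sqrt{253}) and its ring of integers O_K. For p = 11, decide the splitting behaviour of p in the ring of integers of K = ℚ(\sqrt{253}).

11 is ramified

Since 253 ≡ 1 mod 4, the ring of integers is ℤ[(1+√253)/2] with discriminant 253.
Ramification test: 11 | 253. The prime 11 ramifies in K.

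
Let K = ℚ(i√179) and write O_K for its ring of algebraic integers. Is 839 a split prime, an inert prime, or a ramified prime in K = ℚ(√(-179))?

Since -179 ≡ 1 mod 4, the ring of integers is ℤ[(1+√-179)/2] with discriminant -179.
839 ∤ -179, so 839 is unramified.
Compute (-179/839) via Euler: 660^((839-1)/2) mod 839 = 838, so (-179/839) = -1.
d is a non-residue mod p, hence 839 remains inert in O_K.

inert — (839) stays prime in O_K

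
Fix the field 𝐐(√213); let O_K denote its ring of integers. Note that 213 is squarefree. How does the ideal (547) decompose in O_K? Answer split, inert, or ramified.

d = 213 ≡ 1 (mod 4), so O_K = ℤ[(1+√213)/2] and disc(K) = d = 213.
547 ∤ 213, so 547 is unramified.
Compute (213/547) via Euler: 213^((547-1)/2) mod 547 = 1, so (213/547) = 1.
d is a quadratic residue mod p, hence 547 splits in O_K.

547 splits in O_K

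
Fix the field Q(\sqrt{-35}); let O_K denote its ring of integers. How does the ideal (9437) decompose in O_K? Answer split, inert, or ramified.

inert — (9437) stays prime in O_K

-35 mod 4 = 1, hence disc K = -35 and O_K = ℤ[(1+√-35)/2].
9437 ∤ -35, so 9437 is unramified.
Compute (-35/9437) via Euler: 9402^((9437-1)/2) mod 9437 = 9436, so (-35/9437) = -1.
(-35/9437) = -1, so 9437 is inert.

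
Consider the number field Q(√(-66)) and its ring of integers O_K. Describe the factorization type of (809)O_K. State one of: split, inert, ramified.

809 splits in O_K

Since -66 ≢ 1 mod 4, the ring of integers is ℤ[√-66] with discriminant 4·(-66) = -264.
Since gcd(809, -264) = 1 the prime 809 does not ramify.
Legendre symbol by Euler's criterion: (-66/809) ≡ (-66)^404 ≡ 1 (mod 809), i.e. (-66/809) = 1.
d is a quadratic residue mod p, hence 809 splits in O_K.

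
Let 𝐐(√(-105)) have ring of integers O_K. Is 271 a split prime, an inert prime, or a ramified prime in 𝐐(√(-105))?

-105 mod 4 = 3, hence disc K = 4·(-105) = -420 and O_K = ℤ[√-105].
disc(K) = -420 is not divisible by 271; 271 is unramified.
Compute (-105/271) via Euler: 166^((271-1)/2) mod 271 = 1, so (-105/271) = 1.
Legendre symbol 1 ⇒ 271 is split.

p splits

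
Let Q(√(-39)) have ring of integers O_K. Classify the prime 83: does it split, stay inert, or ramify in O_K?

split

Since -39 ≡ 1 mod 4, the ring of integers is ℤ[(1+√-39)/2] with discriminant -39.
disc(K) = -39 is not divisible by 83; 83 is unramified.
(-39/83) = 44^41 mod 83 = 1, giving Legendre symbol 1.
(-39/83) = 1, so 83 splits.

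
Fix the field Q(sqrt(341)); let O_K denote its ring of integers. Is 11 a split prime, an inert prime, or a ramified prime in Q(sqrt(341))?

d = 341 ≡ 1 (mod 4), so O_K = ℤ[(1+√341)/2] and disc(K) = d = 341.
11 divides disc(K) = 341, so 11 ramifies.

ramifies in O_K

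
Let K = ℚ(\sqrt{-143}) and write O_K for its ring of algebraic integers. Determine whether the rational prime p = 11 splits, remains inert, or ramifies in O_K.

ramifies in O_K

d = -143 ≡ 1 (mod 4), so O_K = ℤ[(1+√-143)/2] and disc(K) = d = -143.
disc(K) = -143 = 11·(-13), so p = 11 is ramified.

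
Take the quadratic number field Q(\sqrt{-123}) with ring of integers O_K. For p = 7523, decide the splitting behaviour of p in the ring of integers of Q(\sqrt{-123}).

Since -123 ≡ 1 mod 4, the ring of integers is ℤ[(1+√-123)/2] with discriminant -123.
Since gcd(7523, -123) = 1 the prime 7523 does not ramify.
(-123/7523) = 7400^3761 mod 7523 = 7522, giving Legendre symbol -1.
d is a non-residue mod p, hence 7523 remains inert in O_K.

inert — (7523) stays prime in O_K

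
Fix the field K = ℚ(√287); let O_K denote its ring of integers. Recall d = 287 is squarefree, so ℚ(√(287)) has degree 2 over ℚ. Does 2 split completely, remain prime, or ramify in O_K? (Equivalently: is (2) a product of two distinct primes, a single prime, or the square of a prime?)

2 is ramified

d = 287 ≡ 3 (mod 4), so O_K = ℤ[√287] and disc(K) = 4d = 1148.
disc(K) = 1148 = 2·574, so p = 2 is ramified.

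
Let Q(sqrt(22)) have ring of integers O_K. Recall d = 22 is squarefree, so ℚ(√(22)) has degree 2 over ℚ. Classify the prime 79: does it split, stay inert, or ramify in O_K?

split

Since 22 ≢ 1 mod 4, the ring of integers is ℤ[√22] with discriminant 4·22 = 88.
Since gcd(79, 88) = 1 the prime 79 does not ramify.
Legendre symbol by Euler's criterion: (22/79) ≡ 22^39 ≡ 1 (mod 79), i.e. (22/79) = 1.
(22/79) = 1, so 79 splits.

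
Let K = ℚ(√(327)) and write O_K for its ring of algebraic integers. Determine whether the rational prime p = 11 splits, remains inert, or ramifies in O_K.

Since 327 ≢ 1 mod 4, the ring of integers is ℤ[√327] with discriminant 4·327 = 1308.
Since gcd(11, 1308) = 1 the prime 11 does not ramify.
Euler's criterion: 327^5 mod 11 = 10. Thus (327|11) = -1.
d is a non-residue mod p, hence 11 remains inert in O_K.

remains prime (inert)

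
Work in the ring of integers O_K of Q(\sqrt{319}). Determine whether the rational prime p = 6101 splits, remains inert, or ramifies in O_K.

d = 319 ≡ 3 (mod 4), so O_K = ℤ[√319] and disc(K) = 4d = 1276.
disc(K) = 1276 is not divisible by 6101; 6101 is unramified.
Compute (319/6101) via Euler: 319^((6101-1)/2) mod 6101 = 1, so (319/6101) = 1.
Legendre symbol 1 ⇒ 6101 is split.

splits completely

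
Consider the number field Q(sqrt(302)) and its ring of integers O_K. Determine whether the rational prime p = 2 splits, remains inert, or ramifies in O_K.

d = 302 ≡ 2 (mod 4), so O_K = ℤ[√302] and disc(K) = 4d = 1208.
Ramification test: 2 | 1208. The prime 2 ramifies in K.

ramified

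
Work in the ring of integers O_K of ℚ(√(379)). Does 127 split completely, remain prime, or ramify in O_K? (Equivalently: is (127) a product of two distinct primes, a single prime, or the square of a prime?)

d = 379 ≡ 3 (mod 4), so O_K = ℤ[√379] and disc(K) = 4d = 1516.
disc(K) = 1516 is not divisible by 127; 127 is unramified.
(379/127) = 125^63 mod 127 = 126, giving Legendre symbol -1.
Legendre symbol -1 ⇒ 127 is inert.

inert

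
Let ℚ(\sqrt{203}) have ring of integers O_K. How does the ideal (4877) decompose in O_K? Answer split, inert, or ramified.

inert

Since 203 ≢ 1 mod 4, the ring of integers is ℤ[√203] with discriminant 4·203 = 812.
Since gcd(4877, 812) = 1 the prime 4877 does not ramify.
Euler's criterion: 203^2438 mod 4877 = 4876. Thus (203|4877) = -1.
d is a non-residue mod p, hence 4877 remains inert in O_K.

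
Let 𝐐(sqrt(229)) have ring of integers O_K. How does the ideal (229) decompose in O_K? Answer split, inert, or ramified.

Since 229 ≡ 1 mod 4, the ring of integers is ℤ[(1+√229)/2] with discriminant 229.
229 divides disc(K) = 229, so 229 ramifies.

229 is ramified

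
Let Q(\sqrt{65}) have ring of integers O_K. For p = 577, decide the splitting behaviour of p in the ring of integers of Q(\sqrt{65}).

65 mod 4 = 1, hence disc K = 65 and O_K = ℤ[(1+√65)/2].
disc(K) = 65 is not divisible by 577; 577 is unramified.
Compute (65/577) via Euler: 65^((577-1)/2) mod 577 = 1, so (65/577) = 1.
Legendre symbol 1 ⇒ 577 is split.

split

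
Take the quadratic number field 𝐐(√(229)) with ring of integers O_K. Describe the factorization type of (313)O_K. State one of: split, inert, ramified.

inert — (313) stays prime in O_K

229 mod 4 = 1, hence disc K = 229 and O_K = ℤ[(1+√229)/2].
disc(K) = 229 is not divisible by 313; 313 is unramified.
(229/313) = 229^156 mod 313 = 312, giving Legendre symbol -1.
Legendre symbol -1 ⇒ 313 is inert.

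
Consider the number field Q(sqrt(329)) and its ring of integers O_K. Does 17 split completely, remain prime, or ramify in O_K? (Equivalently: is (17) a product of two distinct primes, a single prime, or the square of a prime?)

329 mod 4 = 1, hence disc K = 329 and O_K = ℤ[(1+√329)/2].
Since gcd(17, 329) = 1 the prime 17 does not ramify.
Legendre symbol by Euler's criterion: (329/17) ≡ 329^8 ≡ 16 (mod 17), i.e. (329/17) = -1.
(329/17) = -1, so 17 is inert.

p is inert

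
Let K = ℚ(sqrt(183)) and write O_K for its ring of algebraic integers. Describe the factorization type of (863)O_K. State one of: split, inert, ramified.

d = 183 ≡ 3 (mod 4), so O_K = ℤ[√183] and disc(K) = 4d = 732.
disc(K) = 732 is not divisible by 863; 863 is unramified.
Legendre symbol by Euler's criterion: (183/863) ≡ 183^431 ≡ 1 (mod 863), i.e. (183/863) = 1.
(183/863) = 1, so 863 splits.

863 splits in O_K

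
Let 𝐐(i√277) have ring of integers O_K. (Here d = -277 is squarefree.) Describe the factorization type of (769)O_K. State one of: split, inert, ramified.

split — (769) = 𝔭₁𝔭₂ with 𝔭₁ ≠ 𝔭₂

-277 mod 4 = 3, hence disc K = 4·(-277) = -1108 and O_K = ℤ[√-277].
Since gcd(769, -1108) = 1 the prime 769 does not ramify.
Legendre symbol by Euler's criterion: (-277/769) ≡ (-277)^384 ≡ 1 (mod 769), i.e. (-277/769) = 1.
Legendre symbol 1 ⇒ 769 is split.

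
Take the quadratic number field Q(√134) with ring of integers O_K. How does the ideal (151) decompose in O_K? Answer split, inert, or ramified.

d = 134 ≡ 2 (mod 4), so O_K = ℤ[√134] and disc(K) = 4d = 536.
151 ∤ 536, so 151 is unramified.
Compute (134/151) via Euler: 134^((151-1)/2) mod 151 = 150, so (134/151) = -1.
d is a non-residue mod p, hence 151 remains inert in O_K.

inert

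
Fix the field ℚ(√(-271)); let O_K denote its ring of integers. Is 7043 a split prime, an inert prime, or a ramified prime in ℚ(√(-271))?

p splits

d = -271 ≡ 1 (mod 4), so O_K = ℤ[(1+√-271)/2] and disc(K) = d = -271.
7043 ∤ -271, so 7043 is unramified.
(-271/7043) = 6772^3521 mod 7043 = 1, giving Legendre symbol 1.
d is a quadratic residue mod p, hence 7043 splits in O_K.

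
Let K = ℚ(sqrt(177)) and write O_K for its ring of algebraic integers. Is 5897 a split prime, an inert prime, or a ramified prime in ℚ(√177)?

Since 177 ≡ 1 mod 4, the ring of integers is ℤ[(1+√177)/2] with discriminant 177.
disc(K) = 177 is not divisible by 5897; 5897 is unramified.
Compute (177/5897) via Euler: 177^((5897-1)/2) mod 5897 = 1, so (177/5897) = 1.
d is a quadratic residue mod p, hence 5897 splits in O_K.

splits completely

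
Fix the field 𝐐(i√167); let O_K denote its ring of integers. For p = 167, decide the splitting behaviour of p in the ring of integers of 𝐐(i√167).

Since -167 ≡ 1 mod 4, the ring of integers is ℤ[(1+√-167)/2] with discriminant -167.
167 divides disc(K) = -167, so 167 ramifies.

p ramifies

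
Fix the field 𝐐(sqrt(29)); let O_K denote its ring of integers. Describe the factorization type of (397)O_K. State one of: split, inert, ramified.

Since 29 ≡ 1 mod 4, the ring of integers is ℤ[(1+√29)/2] with discriminant 29.
disc(K) = 29 is not divisible by 397; 397 is unramified.
Legendre symbol by Euler's criterion: (29/397) ≡ 29^198 ≡ 1 (mod 397), i.e. (29/397) = 1.
d is a quadratic residue mod p, hence 397 splits in O_K.

397 splits in O_K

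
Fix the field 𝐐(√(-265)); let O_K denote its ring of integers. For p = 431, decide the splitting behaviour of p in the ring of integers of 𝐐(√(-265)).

Since -265 ≢ 1 mod 4, the ring of integers is ℤ[√-265] with discriminant 4·(-265) = -1060.
disc(K) = -1060 is not divisible by 431; 431 is unramified.
Euler's criterion: (-265)^215 mod 431 = 430. Thus (-265|431) = -1.
(-265/431) = -1, so 431 is inert.

431 remains inert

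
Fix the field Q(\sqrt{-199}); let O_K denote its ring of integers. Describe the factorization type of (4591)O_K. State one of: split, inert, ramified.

p splits

d = -199 ≡ 1 (mod 4), so O_K = ℤ[(1+√-199)/2] and disc(K) = d = -199.
Since gcd(4591, -199) = 1 the prime 4591 does not ramify.
Compute (-199/4591) via Euler: 4392^((4591-1)/2) mod 4591 = 1, so (-199/4591) = 1.
Legendre symbol 1 ⇒ 4591 is split.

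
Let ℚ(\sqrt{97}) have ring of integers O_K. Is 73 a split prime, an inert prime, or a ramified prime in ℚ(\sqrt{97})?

d = 97 ≡ 1 (mod 4), so O_K = ℤ[(1+√97)/2] and disc(K) = d = 97.
73 ∤ 97, so 73 is unramified.
Euler's criterion: 97^36 mod 73 = 1. Thus (97|73) = 1.
Legendre symbol 1 ⇒ 73 is split.

p splits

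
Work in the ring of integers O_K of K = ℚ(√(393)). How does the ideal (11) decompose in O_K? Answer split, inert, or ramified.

Since 393 ≡ 1 mod 4, the ring of integers is ℤ[(1+√393)/2] with discriminant 393.
11 ∤ 393, so 11 is unramified.
(393/11) = 8^5 mod 11 = 10, giving Legendre symbol -1.
(393/11) = -1, so 11 is inert.

p is inert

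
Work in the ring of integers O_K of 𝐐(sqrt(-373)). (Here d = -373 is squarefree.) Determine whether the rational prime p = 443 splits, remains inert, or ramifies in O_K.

inert — (443) stays prime in O_K

-373 mod 4 = 3, hence disc K = 4·(-373) = -1492 and O_K = ℤ[√-373].
disc(K) = -1492 is not divisible by 443; 443 is unramified.
Compute (-373/443) via Euler: 70^((443-1)/2) mod 443 = 442, so (-373/443) = -1.
Legendre symbol -1 ⇒ 443 is inert.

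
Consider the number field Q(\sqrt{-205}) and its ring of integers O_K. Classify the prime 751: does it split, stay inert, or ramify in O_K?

split — (751) = 𝔭₁𝔭₂ with 𝔭₁ ≠ 𝔭₂

Since -205 ≢ 1 mod 4, the ring of integers is ℤ[√-205] with discriminant 4·(-205) = -820.
Since gcd(751, -820) = 1 the prime 751 does not ramify.
Legendre symbol by Euler's criterion: (-205/751) ≡ (-205)^375 ≡ 1 (mod 751), i.e. (-205/751) = 1.
Legendre symbol 1 ⇒ 751 is split.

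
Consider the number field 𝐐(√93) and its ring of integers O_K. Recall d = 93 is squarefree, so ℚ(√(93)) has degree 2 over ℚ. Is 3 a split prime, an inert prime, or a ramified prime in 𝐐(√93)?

p ramifies

Since 93 ≡ 1 mod 4, the ring of integers is ℤ[(1+√93)/2] with discriminant 93.
Ramification test: 3 | 93. The prime 3 ramifies in K.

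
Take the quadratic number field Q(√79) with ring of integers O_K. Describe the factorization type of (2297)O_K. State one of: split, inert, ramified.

remains prime (inert)

d = 79 ≡ 3 (mod 4), so O_K = ℤ[√79] and disc(K) = 4d = 316.
2297 ∤ 316, so 2297 is unramified.
Compute (79/2297) via Euler: 79^((2297-1)/2) mod 2297 = 2296, so (79/2297) = -1.
(79/2297) = -1, so 2297 is inert.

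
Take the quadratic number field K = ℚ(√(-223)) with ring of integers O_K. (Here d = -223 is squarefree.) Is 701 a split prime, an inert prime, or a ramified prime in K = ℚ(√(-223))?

Since -223 ≡ 1 mod 4, the ring of integers is ℤ[(1+√-223)/2] with discriminant -223.
disc(K) = -223 is not divisible by 701; 701 is unramified.
Compute (-223/701) via Euler: 478^((701-1)/2) mod 701 = 1, so (-223/701) = 1.
d is a quadratic residue mod p, hence 701 splits in O_K.

split — (701) = 𝔭₁𝔭₂ with 𝔭₁ ≠ 𝔭₂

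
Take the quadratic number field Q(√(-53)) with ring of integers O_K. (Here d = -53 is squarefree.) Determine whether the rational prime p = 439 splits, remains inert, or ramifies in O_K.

d = -53 ≡ 3 (mod 4), so O_K = ℤ[√-53] and disc(K) = 4d = -212.
disc(K) = -212 is not divisible by 439; 439 is unramified.
(-53/439) = 386^219 mod 439 = 438, giving Legendre symbol -1.
d is a non-residue mod p, hence 439 remains inert in O_K.

439 remains inert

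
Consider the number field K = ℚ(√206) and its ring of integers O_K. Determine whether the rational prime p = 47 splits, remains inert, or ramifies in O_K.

206 mod 4 = 2, hence disc K = 4·206 = 824 and O_K = ℤ[√206].
disc(K) = 824 is not divisible by 47; 47 is unramified.
Legendre symbol by Euler's criterion: (206/47) ≡ 206^23 ≡ 1 (mod 47), i.e. (206/47) = 1.
Legendre symbol 1 ⇒ 47 is split.

47 splits in O_K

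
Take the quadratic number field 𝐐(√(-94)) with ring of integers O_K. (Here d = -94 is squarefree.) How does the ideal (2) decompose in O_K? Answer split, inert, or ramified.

Since -94 ≢ 1 mod 4, the ring of integers is ℤ[√-94] with discriminant 4·(-94) = -376.
Ramification test: 2 | -376. The prime 2 ramifies in K.

ramified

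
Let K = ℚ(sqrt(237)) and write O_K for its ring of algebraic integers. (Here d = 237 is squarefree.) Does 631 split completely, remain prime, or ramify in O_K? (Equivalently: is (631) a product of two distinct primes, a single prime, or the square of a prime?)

Since 237 ≡ 1 mod 4, the ring of integers is ℤ[(1+√237)/2] with discriminant 237.
Since gcd(631, 237) = 1 the prime 631 does not ramify.
Legendre symbol by Euler's criterion: (237/631) ≡ 237^315 ≡ 630 (mod 631), i.e. (237/631) = -1.
(237/631) = -1, so 631 is inert.

inert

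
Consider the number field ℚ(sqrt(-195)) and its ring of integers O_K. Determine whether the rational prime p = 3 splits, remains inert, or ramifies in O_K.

ramifies in O_K

d = -195 ≡ 1 (mod 4), so O_K = ℤ[(1+√-195)/2] and disc(K) = d = -195.
Ramification test: 3 | -195. The prime 3 ramifies in K.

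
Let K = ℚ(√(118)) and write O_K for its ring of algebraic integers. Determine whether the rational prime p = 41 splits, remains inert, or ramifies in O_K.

splits completely

118 mod 4 = 2, hence disc K = 4·118 = 472 and O_K = ℤ[√118].
Since gcd(41, 472) = 1 the prime 41 does not ramify.
Legendre symbol by Euler's criterion: (118/41) ≡ 118^20 ≡ 1 (mod 41), i.e. (118/41) = 1.
(118/41) = 1, so 41 splits.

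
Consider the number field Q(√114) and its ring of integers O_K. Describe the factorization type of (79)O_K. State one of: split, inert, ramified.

79 remains inert

Since 114 ≢ 1 mod 4, the ring of integers is ℤ[√114] with discriminant 4·114 = 456.
disc(K) = 456 is not divisible by 79; 79 is unramified.
(114/79) = 35^39 mod 79 = 78, giving Legendre symbol -1.
(114/79) = -1, so 79 is inert.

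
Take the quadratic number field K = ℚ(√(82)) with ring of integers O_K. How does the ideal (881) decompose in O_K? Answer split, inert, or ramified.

split

82 mod 4 = 2, hence disc K = 4·82 = 328 and O_K = ℤ[√82].
Since gcd(881, 328) = 1 the prime 881 does not ramify.
Compute (82/881) via Euler: 82^((881-1)/2) mod 881 = 1, so (82/881) = 1.
Legendre symbol 1 ⇒ 881 is split.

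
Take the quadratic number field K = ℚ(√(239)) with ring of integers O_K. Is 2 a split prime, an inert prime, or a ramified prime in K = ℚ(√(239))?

p ramifies

239 mod 4 = 3, hence disc K = 4·239 = 956 and O_K = ℤ[√239].
disc(K) = 956 = 2·478, so p = 2 is ramified.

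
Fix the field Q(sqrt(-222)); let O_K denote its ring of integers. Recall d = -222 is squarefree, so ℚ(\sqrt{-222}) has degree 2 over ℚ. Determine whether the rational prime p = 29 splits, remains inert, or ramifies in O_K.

-222 mod 4 = 2, hence disc K = 4·(-222) = -888 and O_K = ℤ[√-222].
29 ∤ -888, so 29 is unramified.
Legendre symbol by Euler's criterion: (-222/29) ≡ (-222)^14 ≡ 28 (mod 29), i.e. (-222/29) = -1.
Legendre symbol -1 ⇒ 29 is inert.

remains prime (inert)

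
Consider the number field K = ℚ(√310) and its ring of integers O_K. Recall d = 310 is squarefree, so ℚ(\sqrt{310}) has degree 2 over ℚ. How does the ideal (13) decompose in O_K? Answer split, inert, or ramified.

Since 310 ≢ 1 mod 4, the ring of integers is ℤ[√310] with discriminant 4·310 = 1240.
Since gcd(13, 1240) = 1 the prime 13 does not ramify.
Euler's criterion: 310^6 mod 13 = 12. Thus (310|13) = -1.
d is a non-residue mod p, hence 13 remains inert in O_K.

13 remains inert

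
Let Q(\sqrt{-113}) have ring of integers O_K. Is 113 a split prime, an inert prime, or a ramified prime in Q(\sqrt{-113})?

-113 mod 4 = 3, hence disc K = 4·(-113) = -452 and O_K = ℤ[√-113].
disc(K) = -452 = 113·(-4), so p = 113 is ramified.

113 is ramified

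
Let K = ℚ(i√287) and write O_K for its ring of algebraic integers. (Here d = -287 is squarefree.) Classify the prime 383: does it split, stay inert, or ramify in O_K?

split

d = -287 ≡ 1 (mod 4), so O_K = ℤ[(1+√-287)/2] and disc(K) = d = -287.
Since gcd(383, -287) = 1 the prime 383 does not ramify.
Euler's criterion: (-287)^191 mod 383 = 1. Thus (-287|383) = 1.
d is a quadratic residue mod p, hence 383 splits in O_K.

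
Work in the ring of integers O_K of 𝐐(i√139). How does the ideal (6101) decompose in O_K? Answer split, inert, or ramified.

Since -139 ≡ 1 mod 4, the ring of integers is ℤ[(1+√-139)/2] with discriminant -139.
Since gcd(6101, -139) = 1 the prime 6101 does not ramify.
Euler's criterion: (-139)^3050 mod 6101 = 1. Thus (-139|6101) = 1.
d is a quadratic residue mod p, hence 6101 splits in O_K.

split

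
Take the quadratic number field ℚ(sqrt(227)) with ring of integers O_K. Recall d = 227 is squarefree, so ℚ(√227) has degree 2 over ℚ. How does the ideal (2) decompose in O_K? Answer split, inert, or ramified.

p ramifies

Since 227 ≢ 1 mod 4, the ring of integers is ℤ[√227] with discriminant 4·227 = 908.
disc(K) = 908 = 2·454, so p = 2 is ramified.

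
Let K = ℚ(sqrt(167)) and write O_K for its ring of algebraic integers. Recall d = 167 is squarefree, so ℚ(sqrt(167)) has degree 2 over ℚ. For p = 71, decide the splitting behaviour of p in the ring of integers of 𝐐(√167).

71 splits in O_K

167 mod 4 = 3, hence disc K = 4·167 = 668 and O_K = ℤ[√167].
Since gcd(71, 668) = 1 the prime 71 does not ramify.
Euler's criterion: 167^35 mod 71 = 1. Thus (167|71) = 1.
(167/71) = 1, so 71 splits.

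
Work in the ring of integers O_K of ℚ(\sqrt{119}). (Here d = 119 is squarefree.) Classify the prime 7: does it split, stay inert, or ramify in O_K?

d = 119 ≡ 3 (mod 4), so O_K = ℤ[√119] and disc(K) = 4d = 476.
disc(K) = 476 = 7·68, so p = 7 is ramified.

ramified — (7) = 𝔭²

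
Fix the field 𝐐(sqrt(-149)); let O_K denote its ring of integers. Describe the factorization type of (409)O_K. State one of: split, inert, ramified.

-149 mod 4 = 3, hence disc K = 4·(-149) = -596 and O_K = ℤ[√-149].
disc(K) = -596 is not divisible by 409; 409 is unramified.
Euler's criterion: (-149)^204 mod 409 = 408. Thus (-149|409) = -1.
d is a non-residue mod p, hence 409 remains inert in O_K.

inert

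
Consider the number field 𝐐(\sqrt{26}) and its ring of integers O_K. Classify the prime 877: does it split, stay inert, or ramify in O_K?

Since 26 ≢ 1 mod 4, the ring of integers is ℤ[√26] with discriminant 4·26 = 104.
877 ∤ 104, so 877 is unramified.
(26/877) = 26^438 mod 877 = 1, giving Legendre symbol 1.
(26/877) = 1, so 877 splits.

splits completely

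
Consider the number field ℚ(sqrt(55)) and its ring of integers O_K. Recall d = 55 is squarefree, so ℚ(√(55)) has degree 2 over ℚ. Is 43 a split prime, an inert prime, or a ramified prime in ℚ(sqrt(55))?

p is inert

Since 55 ≢ 1 mod 4, the ring of integers is ℤ[√55] with discriminant 4·55 = 220.
Since gcd(43, 220) = 1 the prime 43 does not ramify.
Legendre symbol by Euler's criterion: (55/43) ≡ 55^21 ≡ 42 (mod 43), i.e. (55/43) = -1.
d is a non-residue mod p, hence 43 remains inert in O_K.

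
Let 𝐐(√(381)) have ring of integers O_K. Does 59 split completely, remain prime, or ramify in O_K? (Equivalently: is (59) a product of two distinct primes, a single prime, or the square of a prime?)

splits completely

Since 381 ≡ 1 mod 4, the ring of integers is ℤ[(1+√381)/2] with discriminant 381.
59 ∤ 381, so 59 is unramified.
Euler's criterion: 381^29 mod 59 = 1. Thus (381|59) = 1.
Legendre symbol 1 ⇒ 59 is split.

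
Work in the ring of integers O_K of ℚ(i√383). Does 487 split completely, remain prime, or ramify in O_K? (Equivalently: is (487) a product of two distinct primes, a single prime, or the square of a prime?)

d = -383 ≡ 1 (mod 4), so O_K = ℤ[(1+√-383)/2] and disc(K) = d = -383.
487 ∤ -383, so 487 is unramified.
Compute (-383/487) via Euler: 104^((487-1)/2) mod 487 = 486, so (-383/487) = -1.
(-383/487) = -1, so 487 is inert.

p is inert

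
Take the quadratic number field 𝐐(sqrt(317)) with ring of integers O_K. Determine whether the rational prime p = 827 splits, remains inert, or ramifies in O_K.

splits completely

Since 317 ≡ 1 mod 4, the ring of integers is ℤ[(1+√317)/2] with discriminant 317.
827 ∤ 317, so 827 is unramified.
(317/827) = 317^413 mod 827 = 1, giving Legendre symbol 1.
(317/827) = 1, so 827 splits.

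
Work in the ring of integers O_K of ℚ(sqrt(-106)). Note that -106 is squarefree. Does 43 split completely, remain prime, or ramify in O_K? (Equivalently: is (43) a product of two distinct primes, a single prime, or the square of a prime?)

-106 mod 4 = 2, hence disc K = 4·(-106) = -424 and O_K = ℤ[√-106].
Since gcd(43, -424) = 1 the prime 43 does not ramify.
(-106/43) = 23^21 mod 43 = 1, giving Legendre symbol 1.
(-106/43) = 1, so 43 splits.

p splits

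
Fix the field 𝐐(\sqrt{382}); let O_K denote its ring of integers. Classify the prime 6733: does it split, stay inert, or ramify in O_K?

inert

Since 382 ≢ 1 mod 4, the ring of integers is ℤ[√382] with discriminant 4·382 = 1528.
disc(K) = 1528 is not divisible by 6733; 6733 is unramified.
(382/6733) = 382^3366 mod 6733 = 6732, giving Legendre symbol -1.
(382/6733) = -1, so 6733 is inert.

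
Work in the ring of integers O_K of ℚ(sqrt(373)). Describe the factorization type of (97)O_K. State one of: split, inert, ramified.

p is inert

Since 373 ≡ 1 mod 4, the ring of integers is ℤ[(1+√373)/2] with discriminant 373.
disc(K) = 373 is not divisible by 97; 97 is unramified.
Euler's criterion: 373^48 mod 97 = 96. Thus (373|97) = -1.
d is a non-residue mod p, hence 97 remains inert in O_K.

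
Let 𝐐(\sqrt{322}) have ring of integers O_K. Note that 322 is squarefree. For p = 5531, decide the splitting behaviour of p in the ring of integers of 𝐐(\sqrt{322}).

d = 322 ≡ 2 (mod 4), so O_K = ℤ[√322] and disc(K) = 4d = 1288.
5531 ∤ 1288, so 5531 is unramified.
(322/5531) = 322^2765 mod 5531 = 1, giving Legendre symbol 1.
d is a quadratic residue mod p, hence 5531 splits in O_K.

splits completely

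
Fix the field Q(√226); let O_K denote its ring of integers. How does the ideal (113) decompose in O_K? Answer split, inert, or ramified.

p ramifies

Since 226 ≢ 1 mod 4, the ring of integers is ℤ[√226] with discriminant 4·226 = 904.
Ramification test: 113 | 904. The prime 113 ramifies in K.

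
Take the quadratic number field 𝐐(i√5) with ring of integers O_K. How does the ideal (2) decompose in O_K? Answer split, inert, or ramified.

ramified

Since -5 ≢ 1 mod 4, the ring of integers is ℤ[√-5] with discriminant 4·(-5) = -20.
disc(K) = -20 = 2·(-10), so p = 2 is ramified.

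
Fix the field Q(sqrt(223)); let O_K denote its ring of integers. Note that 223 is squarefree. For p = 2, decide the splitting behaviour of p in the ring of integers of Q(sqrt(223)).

ramified — (2) = 𝔭²

Since 223 ≢ 1 mod 4, the ring of integers is ℤ[√223] with discriminant 4·223 = 892.
2 divides disc(K) = 892, so 2 ramifies.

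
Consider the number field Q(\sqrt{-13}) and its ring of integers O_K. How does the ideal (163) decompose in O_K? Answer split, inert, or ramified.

d = -13 ≡ 3 (mod 4), so O_K = ℤ[√-13] and disc(K) = 4d = -52.
163 ∤ -52, so 163 is unramified.
(-13/163) = 150^81 mod 163 = 1, giving Legendre symbol 1.
(-13/163) = 1, so 163 splits.

split — (163) = 𝔭₁𝔭₂ with 𝔭₁ ≠ 𝔭₂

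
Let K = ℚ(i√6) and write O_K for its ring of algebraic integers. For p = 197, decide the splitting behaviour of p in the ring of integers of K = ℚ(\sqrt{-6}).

197 splits in O_K

d = -6 ≡ 2 (mod 4), so O_K = ℤ[√-6] and disc(K) = 4d = -24.
197 ∤ -24, so 197 is unramified.
Euler's criterion: (-6)^98 mod 197 = 1. Thus (-6|197) = 1.
Legendre symbol 1 ⇒ 197 is split.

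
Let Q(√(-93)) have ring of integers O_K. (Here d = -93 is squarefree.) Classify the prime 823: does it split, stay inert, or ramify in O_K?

-93 mod 4 = 3, hence disc K = 4·(-93) = -372 and O_K = ℤ[√-93].
disc(K) = -372 is not divisible by 823; 823 is unramified.
Legendre symbol by Euler's criterion: (-93/823) ≡ (-93)^411 ≡ 1 (mod 823), i.e. (-93/823) = 1.
(-93/823) = 1, so 823 splits.

split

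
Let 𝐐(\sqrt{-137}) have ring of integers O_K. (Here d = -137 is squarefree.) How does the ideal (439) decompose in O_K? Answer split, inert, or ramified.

-137 mod 4 = 3, hence disc K = 4·(-137) = -548 and O_K = ℤ[√-137].
439 ∤ -548, so 439 is unramified.
Compute (-137/439) via Euler: 302^((439-1)/2) mod 439 = 438, so (-137/439) = -1.
Legendre symbol -1 ⇒ 439 is inert.

inert — (439) stays prime in O_K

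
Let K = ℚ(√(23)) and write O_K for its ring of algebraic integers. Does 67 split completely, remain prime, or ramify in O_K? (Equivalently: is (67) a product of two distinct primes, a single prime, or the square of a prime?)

67 splits in O_K

Since 23 ≢ 1 mod 4, the ring of integers is ℤ[√23] with discriminant 4·23 = 92.
disc(K) = 92 is not divisible by 67; 67 is unramified.
Compute (23/67) via Euler: 23^((67-1)/2) mod 67 = 1, so (23/67) = 1.
d is a quadratic residue mod p, hence 67 splits in O_K.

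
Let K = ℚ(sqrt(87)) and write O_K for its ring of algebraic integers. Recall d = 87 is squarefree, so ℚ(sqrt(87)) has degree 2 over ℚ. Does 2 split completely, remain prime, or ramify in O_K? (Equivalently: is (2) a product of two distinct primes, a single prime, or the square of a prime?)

87 mod 4 = 3, hence disc K = 4·87 = 348 and O_K = ℤ[√87].
2 divides disc(K) = 348, so 2 ramifies.

ramifies in O_K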